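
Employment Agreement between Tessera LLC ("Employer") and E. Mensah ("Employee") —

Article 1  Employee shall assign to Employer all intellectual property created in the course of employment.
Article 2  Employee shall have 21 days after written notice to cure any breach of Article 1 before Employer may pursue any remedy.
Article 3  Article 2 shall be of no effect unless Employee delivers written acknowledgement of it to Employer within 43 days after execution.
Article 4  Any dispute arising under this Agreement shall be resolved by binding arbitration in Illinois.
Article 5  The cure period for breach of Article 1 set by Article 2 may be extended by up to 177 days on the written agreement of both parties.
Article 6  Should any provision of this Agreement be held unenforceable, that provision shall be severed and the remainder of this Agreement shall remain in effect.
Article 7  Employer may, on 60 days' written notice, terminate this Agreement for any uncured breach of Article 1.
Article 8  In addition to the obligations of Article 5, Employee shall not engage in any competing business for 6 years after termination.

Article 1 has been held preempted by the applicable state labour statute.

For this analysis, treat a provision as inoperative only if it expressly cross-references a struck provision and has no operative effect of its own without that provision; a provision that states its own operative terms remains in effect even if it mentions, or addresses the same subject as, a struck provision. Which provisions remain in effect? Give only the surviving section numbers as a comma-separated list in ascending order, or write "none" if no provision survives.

Article 1 is struck. The only function of Article 2 is the cure period for breach of Article 1, so it cannot stand once Article 1 is removed. Article 7 has no operative effect of its own apart from Article 1 and is therefore inoperative. Article 3 operates only by reference to Article 2, so it falls with Article 2. Article 5 has no operative effect of its own apart from Article 2 and is therefore inoperative. Although Article 8 refers to Article 5, its operative terms do not depend on Article 5, so it remains in effect. Under the severability clause in Article 6, the remaining provisions continue in force. That leaves Article 4, Article 6, and Article 8 in effect.

4, 6, 8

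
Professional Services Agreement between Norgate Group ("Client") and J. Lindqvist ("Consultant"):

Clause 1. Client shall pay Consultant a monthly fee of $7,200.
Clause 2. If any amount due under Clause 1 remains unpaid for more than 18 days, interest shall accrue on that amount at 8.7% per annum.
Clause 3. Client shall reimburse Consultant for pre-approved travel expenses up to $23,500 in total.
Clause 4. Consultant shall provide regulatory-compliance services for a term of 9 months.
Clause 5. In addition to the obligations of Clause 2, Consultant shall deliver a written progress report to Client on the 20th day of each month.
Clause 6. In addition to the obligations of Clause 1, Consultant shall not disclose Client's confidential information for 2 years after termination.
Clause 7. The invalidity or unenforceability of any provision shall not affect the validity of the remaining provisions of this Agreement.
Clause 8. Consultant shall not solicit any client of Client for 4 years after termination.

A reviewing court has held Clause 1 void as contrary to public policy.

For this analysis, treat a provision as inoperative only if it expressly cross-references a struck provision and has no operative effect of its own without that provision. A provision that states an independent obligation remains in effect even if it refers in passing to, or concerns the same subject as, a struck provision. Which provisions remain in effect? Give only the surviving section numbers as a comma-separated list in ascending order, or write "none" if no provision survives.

Clause 1 is struck. Clause 2 operates only by reference to Clause 1, so it falls with Clause 1. Clause 5 mentions Clause 2 but its own obligation stands independently of Clause 2, so Clause 5 is not affected. Clause 6 mentions Clause 1 but its own obligation stands independently of Clause 1, so Clause 6 is not affected. Under the severability clause in Clause 7, the remaining provisions continue in force. The provisions still in force are Clause 3, Clause 4, Clause 5, Clause 6, Clause 7, and Clause 8.

3, 4, 5, 6, 7, 8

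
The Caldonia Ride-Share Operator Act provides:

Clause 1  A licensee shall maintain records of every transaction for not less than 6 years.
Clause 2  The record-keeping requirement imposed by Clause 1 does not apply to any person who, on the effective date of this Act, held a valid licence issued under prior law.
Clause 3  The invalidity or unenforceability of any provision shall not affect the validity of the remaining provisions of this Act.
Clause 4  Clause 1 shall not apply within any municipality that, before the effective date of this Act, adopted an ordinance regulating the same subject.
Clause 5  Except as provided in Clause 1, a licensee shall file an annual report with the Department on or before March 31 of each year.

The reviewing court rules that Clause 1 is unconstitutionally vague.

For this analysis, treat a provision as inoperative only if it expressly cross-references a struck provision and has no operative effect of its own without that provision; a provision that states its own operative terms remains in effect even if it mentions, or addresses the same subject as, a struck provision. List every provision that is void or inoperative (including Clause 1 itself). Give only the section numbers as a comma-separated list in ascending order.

Clause 1 is struck. Clause 2 has no operative effect of its own apart from Clause 1 and is therefore inoperative. Clause 4 has no operative effect of its own apart from Clause 1 and is therefore inoperative. Clause 5 mentions Clause 1 but its own obligation stands independently of Clause 1, so Clause 5 is not affected. Clause 3 is a severability clause and preserves every provision that can still be given independent effect. Clause 3 and Clause 5 remain in effect.

1, 2, 4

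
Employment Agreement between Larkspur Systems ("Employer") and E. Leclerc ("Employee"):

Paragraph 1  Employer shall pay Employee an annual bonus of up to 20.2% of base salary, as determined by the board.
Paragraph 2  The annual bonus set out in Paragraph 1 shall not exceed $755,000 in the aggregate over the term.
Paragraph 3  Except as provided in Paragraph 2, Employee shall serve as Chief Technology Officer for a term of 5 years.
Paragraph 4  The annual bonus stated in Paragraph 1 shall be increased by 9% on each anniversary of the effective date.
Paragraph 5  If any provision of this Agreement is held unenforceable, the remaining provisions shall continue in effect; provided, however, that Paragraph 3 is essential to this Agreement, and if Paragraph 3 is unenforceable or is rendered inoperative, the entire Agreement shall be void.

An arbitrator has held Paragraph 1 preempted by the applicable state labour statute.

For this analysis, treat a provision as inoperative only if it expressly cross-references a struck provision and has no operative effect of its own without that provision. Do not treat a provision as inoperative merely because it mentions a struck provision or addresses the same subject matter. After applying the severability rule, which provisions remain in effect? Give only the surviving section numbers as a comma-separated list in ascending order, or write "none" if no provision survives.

3, 5

Paragraph 1 is struck. Paragraph 2 does nothing except set the aggregate cap on the annual bonus by reference to Paragraph 1; with Paragraph 1 gone it has no independent effect and is inoperative. Paragraph 4 operates only by reference to Paragraph 1, so it falls with Paragraph 1. Paragraph 3 mentions Paragraph 2 but its own obligation stands independently of Paragraph 2, so Paragraph 3 is not affected. Paragraph 5 makes Paragraph 3 an essential term, but Paragraph 3 is unaffected, so the severability proviso in Paragraph 5 preserves the remaining provisions. The provisions still in force are Paragraph 3 and Paragraph 5.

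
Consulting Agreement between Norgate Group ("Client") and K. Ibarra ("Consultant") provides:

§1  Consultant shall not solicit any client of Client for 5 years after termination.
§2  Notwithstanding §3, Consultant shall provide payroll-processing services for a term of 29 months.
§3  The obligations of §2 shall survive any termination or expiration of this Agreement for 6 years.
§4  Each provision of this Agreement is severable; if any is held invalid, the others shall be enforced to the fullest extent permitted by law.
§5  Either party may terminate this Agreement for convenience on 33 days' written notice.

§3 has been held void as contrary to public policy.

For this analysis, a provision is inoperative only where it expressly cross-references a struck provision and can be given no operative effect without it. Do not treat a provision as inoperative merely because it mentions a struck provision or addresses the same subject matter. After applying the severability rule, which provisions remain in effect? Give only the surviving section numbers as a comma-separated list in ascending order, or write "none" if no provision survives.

§3 is struck. Although §2 refers to §3, its operative terms do not depend on §3, so it remains in effect. No other provision's operative terms depend on §3. Under the severability clause in §4, the remaining provisions continue in force. §1, §2, §4, and §5 remain in effect.

1, 2, 4, 5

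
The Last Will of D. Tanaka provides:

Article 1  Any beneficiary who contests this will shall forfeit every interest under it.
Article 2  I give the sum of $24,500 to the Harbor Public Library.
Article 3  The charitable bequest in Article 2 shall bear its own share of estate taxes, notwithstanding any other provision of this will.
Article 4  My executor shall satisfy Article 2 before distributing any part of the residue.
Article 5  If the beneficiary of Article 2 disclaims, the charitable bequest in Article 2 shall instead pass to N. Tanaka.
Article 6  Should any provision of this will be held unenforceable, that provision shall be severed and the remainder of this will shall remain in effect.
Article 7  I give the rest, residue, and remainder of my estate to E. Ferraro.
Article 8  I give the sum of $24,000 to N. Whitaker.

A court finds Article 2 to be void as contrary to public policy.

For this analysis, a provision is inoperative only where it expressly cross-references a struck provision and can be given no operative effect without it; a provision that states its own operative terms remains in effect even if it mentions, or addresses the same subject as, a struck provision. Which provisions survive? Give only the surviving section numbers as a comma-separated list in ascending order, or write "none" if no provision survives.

1, 6, 7, 8

Article 2 is struck. Article 3 has no operative effect of its own apart from Article 2 and is therefore inoperative. Article 4 operates only by reference to Article 2, so it falls with Article 2. The only function of Article 5 is the alternative disposition for Article 2, so it cannot stand once Article 2 is removed. Article 6 is a severability clause and preserves every provision that can still be given independent effect. Article 1, Article 6, Article 7, and Article 8 remain in effect.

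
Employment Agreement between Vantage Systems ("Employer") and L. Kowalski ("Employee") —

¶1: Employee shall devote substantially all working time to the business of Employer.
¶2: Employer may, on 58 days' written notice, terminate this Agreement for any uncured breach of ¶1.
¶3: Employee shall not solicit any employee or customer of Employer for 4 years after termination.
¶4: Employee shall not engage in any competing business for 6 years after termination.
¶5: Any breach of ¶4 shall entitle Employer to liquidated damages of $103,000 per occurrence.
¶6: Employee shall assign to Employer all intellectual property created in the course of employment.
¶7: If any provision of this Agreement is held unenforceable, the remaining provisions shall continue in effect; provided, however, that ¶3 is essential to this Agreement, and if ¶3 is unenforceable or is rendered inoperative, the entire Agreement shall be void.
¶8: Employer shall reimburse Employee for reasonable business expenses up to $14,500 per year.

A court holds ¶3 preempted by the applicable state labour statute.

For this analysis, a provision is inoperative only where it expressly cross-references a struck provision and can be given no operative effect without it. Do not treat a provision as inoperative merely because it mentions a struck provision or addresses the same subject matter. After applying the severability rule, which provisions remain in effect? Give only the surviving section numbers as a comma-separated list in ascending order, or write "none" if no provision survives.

¶3 is struck. No other provision's operative terms depend on ¶3. ¶7 makes ¶3 an essential term, and ¶3 is the provision held invalid; under ¶7, the entire Agreement is therefore void. No provision of the Agreement survives.

none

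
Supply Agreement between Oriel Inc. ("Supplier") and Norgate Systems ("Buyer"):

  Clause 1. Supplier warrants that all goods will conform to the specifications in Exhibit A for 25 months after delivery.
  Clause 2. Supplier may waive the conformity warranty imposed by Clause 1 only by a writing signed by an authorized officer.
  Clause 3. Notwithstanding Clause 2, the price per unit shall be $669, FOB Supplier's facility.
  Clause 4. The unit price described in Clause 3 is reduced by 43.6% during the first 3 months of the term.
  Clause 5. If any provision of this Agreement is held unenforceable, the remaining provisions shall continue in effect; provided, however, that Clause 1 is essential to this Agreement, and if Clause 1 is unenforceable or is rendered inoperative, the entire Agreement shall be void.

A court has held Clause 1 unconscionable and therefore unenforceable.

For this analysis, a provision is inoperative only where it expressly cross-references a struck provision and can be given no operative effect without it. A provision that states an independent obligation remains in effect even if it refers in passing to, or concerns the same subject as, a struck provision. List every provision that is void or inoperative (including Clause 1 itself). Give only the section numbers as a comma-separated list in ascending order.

1, 2, 3, 4, 5

Clause 1 is struck. Clause 2 operates only by reference to Clause 1, so it falls with Clause 1. Clause 5 makes Clause 1 an essential term, and Clause 1 is the provision held invalid; under Clause 5, the entire Agreement is therefore void. No provision of the Agreement survives.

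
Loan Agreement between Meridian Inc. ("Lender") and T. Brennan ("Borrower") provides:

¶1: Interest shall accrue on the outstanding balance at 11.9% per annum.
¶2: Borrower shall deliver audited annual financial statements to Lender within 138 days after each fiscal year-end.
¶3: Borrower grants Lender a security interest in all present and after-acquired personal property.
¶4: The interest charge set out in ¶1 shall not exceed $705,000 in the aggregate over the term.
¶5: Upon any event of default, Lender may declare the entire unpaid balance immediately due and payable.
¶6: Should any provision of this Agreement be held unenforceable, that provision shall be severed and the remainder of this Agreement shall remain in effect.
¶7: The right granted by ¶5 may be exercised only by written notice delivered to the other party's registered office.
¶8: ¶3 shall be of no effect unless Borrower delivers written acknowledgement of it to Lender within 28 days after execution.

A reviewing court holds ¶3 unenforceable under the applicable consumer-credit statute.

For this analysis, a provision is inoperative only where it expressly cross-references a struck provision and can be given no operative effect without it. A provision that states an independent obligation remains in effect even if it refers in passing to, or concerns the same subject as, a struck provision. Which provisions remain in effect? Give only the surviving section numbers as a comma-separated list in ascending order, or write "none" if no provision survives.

¶3 is struck. The only function of ¶8 is the acknowledgement condition for ¶3, so it cannot stand once ¶3 is removed. Under the severability clause in ¶6, the remaining provisions continue in force. That leaves ¶1, ¶2, ¶4, ¶5, ¶6, and ¶7 in effect.

1, 2, 4, 5, 6, 7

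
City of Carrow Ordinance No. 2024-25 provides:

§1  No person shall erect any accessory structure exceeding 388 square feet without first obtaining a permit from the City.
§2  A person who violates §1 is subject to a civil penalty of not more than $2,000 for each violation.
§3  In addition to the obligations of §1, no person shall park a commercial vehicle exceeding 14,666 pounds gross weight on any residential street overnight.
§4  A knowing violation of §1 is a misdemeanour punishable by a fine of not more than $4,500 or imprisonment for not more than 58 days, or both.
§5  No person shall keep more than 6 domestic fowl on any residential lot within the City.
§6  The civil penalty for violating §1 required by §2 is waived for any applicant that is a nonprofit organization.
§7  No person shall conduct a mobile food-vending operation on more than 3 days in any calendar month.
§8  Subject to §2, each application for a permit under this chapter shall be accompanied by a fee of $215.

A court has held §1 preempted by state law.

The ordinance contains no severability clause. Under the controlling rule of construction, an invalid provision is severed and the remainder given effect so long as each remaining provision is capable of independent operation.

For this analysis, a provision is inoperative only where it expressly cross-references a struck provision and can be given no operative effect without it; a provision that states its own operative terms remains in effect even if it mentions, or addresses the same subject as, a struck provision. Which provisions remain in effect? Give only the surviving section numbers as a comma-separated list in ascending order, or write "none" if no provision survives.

3, 5, 7, 8

§1 is struck. The only function of §2 is the civil penalty for violating §1, so it cannot stand once §1 is removed. §4 operates only by reference to §1, so it falls with §1. §6 operates only by reference to §2, so it falls with §2. §8 mentions §2 but its own obligation stands independently of §2, so §8 is not affected. Although §3 refers to §1, its operative terms do not depend on §1, so it remains in effect. Under the stated default rule, only provisions that cannot operate independently fall away; the rest are enforced. The provisions still in force are §3, §5, §7, and §8.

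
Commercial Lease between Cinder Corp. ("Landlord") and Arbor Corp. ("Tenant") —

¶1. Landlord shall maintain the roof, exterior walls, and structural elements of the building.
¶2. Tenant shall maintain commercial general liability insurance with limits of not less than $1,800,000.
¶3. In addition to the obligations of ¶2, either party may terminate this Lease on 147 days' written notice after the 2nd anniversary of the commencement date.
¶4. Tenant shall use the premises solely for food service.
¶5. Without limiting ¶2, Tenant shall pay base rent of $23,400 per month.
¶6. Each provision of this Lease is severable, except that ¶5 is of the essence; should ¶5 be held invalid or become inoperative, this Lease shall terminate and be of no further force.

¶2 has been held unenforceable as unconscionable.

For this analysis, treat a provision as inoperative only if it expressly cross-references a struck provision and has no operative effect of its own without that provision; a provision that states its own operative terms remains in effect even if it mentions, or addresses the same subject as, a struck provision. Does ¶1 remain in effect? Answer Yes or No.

¶2 is struck. ¶3 mentions ¶2 but its own obligation stands independently of ¶2, so ¶3 is not affected. Although ¶5 refers to ¶2, its operative terms do not depend on ¶2, so it remains in effect. No other provision's operative terms depend on ¶2. ¶6 makes ¶5 an essential term, but ¶5 is unaffected, so the severability proviso in ¶6 preserves the remaining provisions. The provisions still in force are ¶1, ¶3, ¶4, ¶5, and ¶6. ¶1 is among the surviving provisions, so the answer is yes.

Yes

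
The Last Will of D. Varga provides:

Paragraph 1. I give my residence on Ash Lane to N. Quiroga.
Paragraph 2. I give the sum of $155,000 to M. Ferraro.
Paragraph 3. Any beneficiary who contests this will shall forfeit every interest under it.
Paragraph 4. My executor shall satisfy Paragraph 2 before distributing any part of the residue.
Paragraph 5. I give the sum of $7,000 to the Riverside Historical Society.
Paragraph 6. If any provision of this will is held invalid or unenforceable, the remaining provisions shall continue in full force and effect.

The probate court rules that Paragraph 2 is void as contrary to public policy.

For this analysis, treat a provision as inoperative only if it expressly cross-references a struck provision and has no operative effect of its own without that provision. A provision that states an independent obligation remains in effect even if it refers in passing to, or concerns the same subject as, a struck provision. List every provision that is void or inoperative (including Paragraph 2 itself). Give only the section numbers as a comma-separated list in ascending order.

Paragraph 2 is struck. Paragraph 4 has no operative effect of its own apart from Paragraph 2 and is therefore inoperative. Under the severability clause in Paragraph 6, the remaining provisions continue in force. The provisions still in force are Paragraph 1, Paragraph 3, Paragraph 5, and Paragraph 6.

2, 4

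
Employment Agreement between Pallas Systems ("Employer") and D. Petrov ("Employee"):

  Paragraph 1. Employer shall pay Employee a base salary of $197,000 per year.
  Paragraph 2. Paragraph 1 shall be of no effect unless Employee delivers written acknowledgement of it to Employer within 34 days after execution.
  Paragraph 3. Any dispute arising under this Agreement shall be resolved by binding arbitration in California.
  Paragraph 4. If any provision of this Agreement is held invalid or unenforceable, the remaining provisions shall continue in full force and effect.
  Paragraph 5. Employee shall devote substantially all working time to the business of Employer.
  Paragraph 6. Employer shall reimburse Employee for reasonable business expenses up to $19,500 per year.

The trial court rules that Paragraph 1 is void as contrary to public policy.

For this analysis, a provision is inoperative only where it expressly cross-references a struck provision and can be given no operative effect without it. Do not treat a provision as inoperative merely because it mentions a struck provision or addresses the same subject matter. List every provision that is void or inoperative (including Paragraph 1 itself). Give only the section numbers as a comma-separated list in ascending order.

1, 2

Paragraph 1 is struck. The only function of Paragraph 2 is the acknowledgement condition for Paragraph 1, so it cannot stand once Paragraph 1 is removed. Under the severability clause in Paragraph 4, the remaining provisions continue in force. The provisions still in force are Paragraph 3, Paragraph 4, Paragraph 5, and Paragraph 6.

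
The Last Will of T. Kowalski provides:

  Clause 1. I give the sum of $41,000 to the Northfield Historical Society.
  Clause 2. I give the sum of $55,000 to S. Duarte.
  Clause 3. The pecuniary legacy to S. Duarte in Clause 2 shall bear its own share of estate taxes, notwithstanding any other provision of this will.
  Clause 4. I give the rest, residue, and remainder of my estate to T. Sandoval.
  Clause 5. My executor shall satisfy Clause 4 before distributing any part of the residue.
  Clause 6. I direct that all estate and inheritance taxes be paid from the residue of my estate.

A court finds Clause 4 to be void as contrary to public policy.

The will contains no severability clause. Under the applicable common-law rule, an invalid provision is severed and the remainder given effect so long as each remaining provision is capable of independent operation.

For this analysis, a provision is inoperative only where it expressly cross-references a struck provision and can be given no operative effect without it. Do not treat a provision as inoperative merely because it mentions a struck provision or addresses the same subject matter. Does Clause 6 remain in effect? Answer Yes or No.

Clause 4 is struck. Clause 5 merely fixes the priority direction for Clause 4; with Clause 4 gone it has nothing to operate on and falls away. Under the stated default rule, only provisions that cannot operate independently fall away; the rest are enforced. That leaves Clause 1, Clause 2, Clause 3, and Clause 6 in effect. Clause 6 is among the surviving provisions, so the answer is yes.

Yes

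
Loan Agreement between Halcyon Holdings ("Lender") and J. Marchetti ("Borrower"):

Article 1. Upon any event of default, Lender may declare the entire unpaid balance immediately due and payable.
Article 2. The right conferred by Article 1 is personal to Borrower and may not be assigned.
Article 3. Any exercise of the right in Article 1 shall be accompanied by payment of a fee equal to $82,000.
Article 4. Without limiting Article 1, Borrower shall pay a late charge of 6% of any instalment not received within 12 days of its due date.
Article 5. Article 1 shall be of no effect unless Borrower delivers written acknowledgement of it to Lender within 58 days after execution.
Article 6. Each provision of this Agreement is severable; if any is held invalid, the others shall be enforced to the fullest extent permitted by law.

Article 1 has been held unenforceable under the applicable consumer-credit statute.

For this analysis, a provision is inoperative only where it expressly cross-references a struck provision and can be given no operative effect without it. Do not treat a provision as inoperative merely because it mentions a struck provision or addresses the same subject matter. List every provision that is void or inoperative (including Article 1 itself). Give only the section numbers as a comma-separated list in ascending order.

Article 1 is struck. Article 2 merely fixes the non-assignment of Article 1; with Article 1 gone it has nothing to operate on and falls away. Article 3 merely fixes the exercise fee for Article 1; with Article 1 gone it has nothing to operate on and falls away. Article 5 merely fixes the acknowledgement condition for Article 1; with Article 1 gone it has nothing to operate on and falls away. Article 4 mentions Article 1 but its own obligation stands independently of Article 1, so Article 4 is not affected. Under the severability clause in Article 6, the remaining provisions continue in force. That leaves Article 4 and Article 6 in effect.

1, 2, 3, 5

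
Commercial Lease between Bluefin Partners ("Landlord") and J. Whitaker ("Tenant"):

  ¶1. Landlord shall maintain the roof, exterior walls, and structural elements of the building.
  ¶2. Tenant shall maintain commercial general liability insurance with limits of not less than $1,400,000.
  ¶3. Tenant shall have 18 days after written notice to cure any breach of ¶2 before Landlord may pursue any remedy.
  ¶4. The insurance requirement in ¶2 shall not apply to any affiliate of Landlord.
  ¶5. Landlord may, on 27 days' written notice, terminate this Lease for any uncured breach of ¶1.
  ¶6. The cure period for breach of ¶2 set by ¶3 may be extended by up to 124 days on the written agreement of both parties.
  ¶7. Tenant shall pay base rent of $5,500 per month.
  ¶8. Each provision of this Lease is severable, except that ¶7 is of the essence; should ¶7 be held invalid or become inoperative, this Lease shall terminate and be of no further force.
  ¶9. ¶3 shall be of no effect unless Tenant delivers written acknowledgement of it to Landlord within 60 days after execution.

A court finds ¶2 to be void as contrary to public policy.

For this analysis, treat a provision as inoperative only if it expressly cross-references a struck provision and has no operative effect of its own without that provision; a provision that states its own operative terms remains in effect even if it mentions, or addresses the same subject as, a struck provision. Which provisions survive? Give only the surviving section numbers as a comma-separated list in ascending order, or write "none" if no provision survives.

¶2 is struck. ¶3 operates only by reference to ¶2, so it falls with ¶2. ¶4 operates only by reference to ¶2, so it falls with ¶2. The whole of ¶6 is the extension of the cure period for breach of ¶2, defined by reference to ¶3, so ¶6 cannot stand once ¶3 is removed. ¶9 merely fixes the acknowledgement condition for ¶3; with ¶3 gone it has nothing to operate on and falls away. ¶8 makes ¶7 an essential term, but ¶7 is unaffected, so the severability proviso in ¶8 preserves the remaining provisions. The provisions still in force are ¶1, ¶5, ¶7, and ¶8.

1, 5, 7, 8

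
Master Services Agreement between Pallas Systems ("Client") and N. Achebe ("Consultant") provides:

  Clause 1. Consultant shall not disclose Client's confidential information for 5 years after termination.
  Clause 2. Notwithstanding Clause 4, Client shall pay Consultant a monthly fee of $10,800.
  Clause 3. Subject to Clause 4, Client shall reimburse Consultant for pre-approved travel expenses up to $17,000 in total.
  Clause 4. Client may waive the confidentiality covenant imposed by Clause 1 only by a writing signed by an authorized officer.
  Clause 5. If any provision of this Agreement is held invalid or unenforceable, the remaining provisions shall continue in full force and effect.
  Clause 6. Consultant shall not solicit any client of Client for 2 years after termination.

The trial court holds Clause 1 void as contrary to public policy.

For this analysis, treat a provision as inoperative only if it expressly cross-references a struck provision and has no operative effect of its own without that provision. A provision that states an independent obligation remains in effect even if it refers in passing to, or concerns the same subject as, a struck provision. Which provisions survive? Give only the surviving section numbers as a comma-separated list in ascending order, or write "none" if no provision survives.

Clause 1 is struck. The only function of Clause 4 is the waiver condition for Clause 1, so it cannot stand once Clause 1 is removed. Although Clause 2 refers to Clause 4, its operative terms do not depend on Clause 4, so it remains in effect. Clause 3 mentions Clause 4 but its own obligation stands independently of Clause 4, so Clause 3 is not affected. Clause 5 is a severability clause and preserves every provision that can still be given independent effect. The provisions still in force are Clause 2, Clause 3, Clause 5, and Clause 6.

2, 3, 5, 6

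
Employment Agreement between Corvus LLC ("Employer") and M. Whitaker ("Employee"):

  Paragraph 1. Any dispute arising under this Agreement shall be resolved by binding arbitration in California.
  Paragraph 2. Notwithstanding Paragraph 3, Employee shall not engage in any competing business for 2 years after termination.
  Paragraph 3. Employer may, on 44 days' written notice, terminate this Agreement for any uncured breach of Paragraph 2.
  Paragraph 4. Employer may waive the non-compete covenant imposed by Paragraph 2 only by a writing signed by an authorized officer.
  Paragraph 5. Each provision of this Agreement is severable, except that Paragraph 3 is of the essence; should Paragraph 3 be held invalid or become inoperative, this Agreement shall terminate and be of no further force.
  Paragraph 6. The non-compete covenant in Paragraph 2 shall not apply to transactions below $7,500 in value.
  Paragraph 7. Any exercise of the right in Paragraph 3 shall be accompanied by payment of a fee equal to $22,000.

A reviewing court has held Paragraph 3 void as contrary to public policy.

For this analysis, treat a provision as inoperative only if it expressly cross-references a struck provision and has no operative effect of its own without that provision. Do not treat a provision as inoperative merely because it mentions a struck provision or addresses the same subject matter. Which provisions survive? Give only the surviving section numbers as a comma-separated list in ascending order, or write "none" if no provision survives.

none

Paragraph 3 is struck. Paragraph 7 merely fixes the exercise fee for Paragraph 3; with Paragraph 3 gone it has nothing to operate on and falls away. Paragraph 5 makes Paragraph 3 an essential term, and Paragraph 3 is the provision held invalid; under Paragraph 5, the entire Agreement is therefore void. No provision of the Agreement survives.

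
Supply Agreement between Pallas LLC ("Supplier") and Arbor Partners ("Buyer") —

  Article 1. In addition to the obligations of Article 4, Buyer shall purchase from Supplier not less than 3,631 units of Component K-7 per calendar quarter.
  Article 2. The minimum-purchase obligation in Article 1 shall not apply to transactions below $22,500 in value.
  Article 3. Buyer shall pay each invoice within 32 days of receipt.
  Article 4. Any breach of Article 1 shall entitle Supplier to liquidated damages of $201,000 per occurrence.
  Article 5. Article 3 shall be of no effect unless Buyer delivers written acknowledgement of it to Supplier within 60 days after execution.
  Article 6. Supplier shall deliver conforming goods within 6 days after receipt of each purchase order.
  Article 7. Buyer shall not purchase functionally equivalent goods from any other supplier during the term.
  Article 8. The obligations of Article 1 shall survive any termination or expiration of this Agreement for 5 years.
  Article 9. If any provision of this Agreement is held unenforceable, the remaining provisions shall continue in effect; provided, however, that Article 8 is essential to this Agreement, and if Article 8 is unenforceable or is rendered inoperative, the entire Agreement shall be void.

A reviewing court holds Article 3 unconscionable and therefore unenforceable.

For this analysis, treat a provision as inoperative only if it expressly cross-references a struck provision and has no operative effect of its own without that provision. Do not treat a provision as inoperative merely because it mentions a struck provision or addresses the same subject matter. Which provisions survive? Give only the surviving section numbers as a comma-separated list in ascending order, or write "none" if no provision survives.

Article 3 is struck. Article 5 has no operative effect of its own apart from Article 3 and is therefore inoperative. Article 9 makes Article 8 an essential term, but Article 8 is unaffected, so the severability proviso in Article 9 preserves the remaining provisions. That leaves Article 1, Article 2, Article 4, Article 6, Article 7, Article 8, and Article 9 in effect.

1, 2, 4, 6, 7, 8, 9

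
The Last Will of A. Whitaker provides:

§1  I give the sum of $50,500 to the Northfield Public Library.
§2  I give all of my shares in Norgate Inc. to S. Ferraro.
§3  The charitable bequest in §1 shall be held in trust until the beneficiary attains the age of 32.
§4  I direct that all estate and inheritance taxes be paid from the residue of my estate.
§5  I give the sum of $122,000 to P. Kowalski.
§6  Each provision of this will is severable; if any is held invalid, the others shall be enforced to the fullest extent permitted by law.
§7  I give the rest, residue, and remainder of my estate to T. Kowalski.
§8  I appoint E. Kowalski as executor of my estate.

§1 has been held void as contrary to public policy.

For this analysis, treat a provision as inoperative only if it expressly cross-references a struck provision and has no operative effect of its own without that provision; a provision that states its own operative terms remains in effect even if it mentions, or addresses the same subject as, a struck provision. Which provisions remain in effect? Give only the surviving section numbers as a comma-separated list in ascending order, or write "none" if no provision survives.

2, 4, 5, 6, 7, 8

§1 is struck. The only function of §3 is the trust for §1, so it cannot stand once §1 is removed. Under the severability clause in §6, the remaining provisions continue in force. §2, §4, §5, §6, §7, and §8 remain in effect.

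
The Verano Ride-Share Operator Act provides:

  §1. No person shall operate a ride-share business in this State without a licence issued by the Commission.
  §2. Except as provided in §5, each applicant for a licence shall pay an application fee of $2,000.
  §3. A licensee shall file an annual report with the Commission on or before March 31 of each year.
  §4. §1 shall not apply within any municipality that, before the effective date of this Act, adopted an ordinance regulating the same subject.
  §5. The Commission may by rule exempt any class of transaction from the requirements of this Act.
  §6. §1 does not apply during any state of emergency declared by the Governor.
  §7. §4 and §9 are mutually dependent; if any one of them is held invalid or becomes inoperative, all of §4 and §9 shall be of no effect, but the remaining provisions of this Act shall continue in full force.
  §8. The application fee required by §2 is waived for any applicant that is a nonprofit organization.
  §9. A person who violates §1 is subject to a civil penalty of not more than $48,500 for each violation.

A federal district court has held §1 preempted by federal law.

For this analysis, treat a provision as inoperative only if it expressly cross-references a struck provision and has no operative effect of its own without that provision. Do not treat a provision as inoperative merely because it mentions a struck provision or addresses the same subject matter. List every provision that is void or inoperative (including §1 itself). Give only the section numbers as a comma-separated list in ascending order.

1, 4, 6, 9

§1 is struck. §4 merely fixes the local-preemption carve-out from §1; with §1 gone it has nothing to operate on and falls away. §6 operates only by reference to §1, so it falls with §1. §9 operates only by reference to §1, so it falls with §1. §7 declares §4 and §9 mutually dependent; since one of them has fallen, all of them are of no effect. The remainder continues in force under §7. §2, §3, §5, §7, and §8 remain in effect.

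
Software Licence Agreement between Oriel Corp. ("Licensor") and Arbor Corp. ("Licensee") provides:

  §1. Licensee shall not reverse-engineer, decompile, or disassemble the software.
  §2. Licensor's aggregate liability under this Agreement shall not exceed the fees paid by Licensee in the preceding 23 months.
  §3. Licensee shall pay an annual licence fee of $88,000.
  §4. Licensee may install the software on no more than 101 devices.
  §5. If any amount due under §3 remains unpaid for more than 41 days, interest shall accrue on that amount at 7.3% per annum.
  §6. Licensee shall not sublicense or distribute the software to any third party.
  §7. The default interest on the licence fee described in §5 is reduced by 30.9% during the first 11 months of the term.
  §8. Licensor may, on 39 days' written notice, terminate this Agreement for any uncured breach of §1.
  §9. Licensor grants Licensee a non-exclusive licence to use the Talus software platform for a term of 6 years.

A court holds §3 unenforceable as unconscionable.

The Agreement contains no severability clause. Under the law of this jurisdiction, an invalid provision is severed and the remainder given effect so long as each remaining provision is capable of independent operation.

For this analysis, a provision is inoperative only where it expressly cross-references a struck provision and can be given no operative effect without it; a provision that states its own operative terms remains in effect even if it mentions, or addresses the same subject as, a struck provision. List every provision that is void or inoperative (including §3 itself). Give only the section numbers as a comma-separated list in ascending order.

3, 5, 7

§3 is struck. §5 operates only by reference to §3, so it falls with §3. The whole of §7 is the introductory reduction to the default interest on the licence fee, defined by reference to §5, so §7 cannot stand once §5 is removed. Under the stated default rule, only provisions that cannot operate independently fall away; the rest are enforced. That leaves §1, §2, §4, §6, §8, and §9 in effect.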